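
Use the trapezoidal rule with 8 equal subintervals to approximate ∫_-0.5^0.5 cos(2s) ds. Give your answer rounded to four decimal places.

Δs = (0.5 − (-0.5))/8 = 0.125.
f(-0.5) ≈ 0.5403, f(-0.375) ≈ 0.7317, f(-0.25) ≈ 0.8776, f(-0.125) ≈ 0.9689, f(0) ≈ 1.0000, f(0.125) ≈ 0.9689, f(0.25) ≈ 0.8776, f(0.375) ≈ 0.7317, f(0.5) ≈ 0.5403.
T_8 = (Δs/2)·[f(s_0) + 2f(s_1) + ... + 2f(s_{7}) + f(s_8)].
Sum ≈ 0.8371.

0.8371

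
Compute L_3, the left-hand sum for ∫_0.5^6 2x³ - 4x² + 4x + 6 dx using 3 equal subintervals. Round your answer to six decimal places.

Δx = (6 − 0.5)/3 = 11/6.
Left endpoints: 0.5, 7/3, 25/6.
f(0.5) = 7.25, f(7/3) = 512/27, f(25/6) = 10573/108.
Sum = Δx · [f(0.5) + f(7/3) + f(25/6)].
Sum ≈ 227.537037.

227.537037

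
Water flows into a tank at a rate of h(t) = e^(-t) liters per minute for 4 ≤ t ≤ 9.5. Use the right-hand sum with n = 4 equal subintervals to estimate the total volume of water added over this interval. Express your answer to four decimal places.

0.0085

Δt = (9.5 − 4)/4 = 1.375.
Right endpoints: 5.375, 6.75, 8.125, 9.5.
h(5.375) ≈ 0.0046, h(6.75) ≈ 0.0012, h(8.125) ≈ 0.0003, h(9.5) ≈ 0.0001.
Sum = Δt · [h(5.375) + h(6.75) + h(8.125) + h(9.5)].
Sum ≈ 0.0085.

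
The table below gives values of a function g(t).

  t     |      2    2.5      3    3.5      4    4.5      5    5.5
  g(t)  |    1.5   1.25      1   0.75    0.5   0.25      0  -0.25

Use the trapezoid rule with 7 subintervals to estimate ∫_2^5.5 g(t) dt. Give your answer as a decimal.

Δt = 0.5.
T_7 = (0.5/2)·[1.5 + 2·1.25 + 2·1 + 2·0.75 + 2·0.5 + 2·0.25 + 2·0 + (-0.25)] = 2.1875.

2.1875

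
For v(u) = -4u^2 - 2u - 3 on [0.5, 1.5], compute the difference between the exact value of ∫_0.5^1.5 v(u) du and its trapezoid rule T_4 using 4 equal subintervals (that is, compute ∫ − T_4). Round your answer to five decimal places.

0.04167

Exact integral: ∫_0.5^1.5 v(u) du ≈ -9.3333333.
T_4 = -9.375.
Error ≈ -9.3333333 − (-9.375) ≈ 0.04167.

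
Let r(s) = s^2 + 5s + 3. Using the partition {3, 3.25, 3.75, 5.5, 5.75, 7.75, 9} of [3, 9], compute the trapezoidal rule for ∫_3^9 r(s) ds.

434.578125

Subinterval widths: 0.25, 0.5, 1.75, 0.25, 2, 1.25.
r(3) = 27, r(3.25) = 29.8125, r(3.75) = 35.8125, r(5.5) = 60.75, r(5.75) = 64.8125, r(7.75) = 101.8125, r(9) = 129.
On each subinterval the trapezoid contributes (Δs_i/2)·[r(s_{i-1}) + r(s_i)].
Sum = 434.578125.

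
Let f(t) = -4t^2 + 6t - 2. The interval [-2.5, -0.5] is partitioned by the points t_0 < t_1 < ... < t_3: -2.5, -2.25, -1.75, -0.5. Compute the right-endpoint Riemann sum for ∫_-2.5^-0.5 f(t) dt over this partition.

-28.8125

Subinterval widths: 0.25, 0.5, 1.25.
Right endpoints: -2.25, -1.75, -0.5.
f(-2.25) = -35.75, f(-1.75) = -24.75, f(-0.5) = -6.
Sum = Σ Δt_i · f(t_i).
Sum = -28.8125.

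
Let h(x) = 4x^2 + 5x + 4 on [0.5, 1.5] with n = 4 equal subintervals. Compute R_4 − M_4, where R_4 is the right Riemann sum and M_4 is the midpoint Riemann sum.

R_4 = 15.
M_4 = 13.3125.
R_4 − M_4 = 1.6875.

1.6875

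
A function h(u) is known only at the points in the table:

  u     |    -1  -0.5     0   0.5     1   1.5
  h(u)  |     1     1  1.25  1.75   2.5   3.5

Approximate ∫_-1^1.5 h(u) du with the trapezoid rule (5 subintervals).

Δu = 0.5.
T_5 = (0.5/2)·[1 + 2·1 + 2·1.25 + 2·1.75 + 2·2.5 + 3.5] = 4.375.

4.375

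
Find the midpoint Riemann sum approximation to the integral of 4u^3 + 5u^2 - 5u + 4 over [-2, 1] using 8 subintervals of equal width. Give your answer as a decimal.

19.53515625

Δu = (1 − (-2))/8 = 0.375.
Midpoints: -1.8125, -1.4375, -1.0625, -0.6875, -0.3125, 0.0625, 0.4375, 0.8125.
f(-1.8125) = 5807/1024, f(-1.4375) = 9869/1024, f(-1.0625) = 10403/1024, f(-0.6875) = 8705/1024, f(-0.3125) = 6071/1024, f(0.0625) = 3797/1024, f(0.4375) = 3179/1024, f(0.8125) = 5513/1024.
Sum = Δu · [f(-1.8125) + f(-1.4375) + f(-1.0625) + ...].
Sum = 19.53515625.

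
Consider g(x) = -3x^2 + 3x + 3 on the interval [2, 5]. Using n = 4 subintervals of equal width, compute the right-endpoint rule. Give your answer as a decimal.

-97.59375

Δx = (5 − 2)/4 = 0.75.
Right endpoints: 2.75, 3.5, 4.25, 5.
g(2.75) = -11.4375, g(3.5) = -23.25, g(4.25) = -38.4375, g(5) = -57.
Sum = Δx · [g(2.75) + g(3.5) + g(4.25) + g(5)].
Sum = -97.59375.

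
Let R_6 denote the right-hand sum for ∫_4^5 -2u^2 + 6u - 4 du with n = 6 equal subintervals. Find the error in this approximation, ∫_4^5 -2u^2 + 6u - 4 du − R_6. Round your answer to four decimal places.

1.0093

Exact integral: ∫_4^5 f(u) du ≈ -17.666667.
R_6 ≈ -18.675926.
Error ≈ -17.666667 − (-18.675926) ≈ 1.0093.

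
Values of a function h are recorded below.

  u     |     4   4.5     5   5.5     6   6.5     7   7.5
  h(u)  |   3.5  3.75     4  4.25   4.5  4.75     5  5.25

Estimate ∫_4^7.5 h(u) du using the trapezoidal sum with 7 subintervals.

15.3125

Δu = 0.5.
T_7 = (0.5/2)·[3.5 + 2·3.75 + 2·4 + 2·4.25 + 2·4.5 + 2·4.75 + 2·5 + 5.25] = 15.3125.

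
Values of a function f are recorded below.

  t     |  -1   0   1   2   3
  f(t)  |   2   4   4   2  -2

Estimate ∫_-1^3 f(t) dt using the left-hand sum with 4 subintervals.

Δt = 1.
Sum = 1·[2 + 4 + 4 + 2] = 12.

12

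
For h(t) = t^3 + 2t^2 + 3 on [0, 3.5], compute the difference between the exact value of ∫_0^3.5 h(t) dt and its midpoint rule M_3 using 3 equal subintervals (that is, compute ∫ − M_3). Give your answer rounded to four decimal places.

Exact integral: ∫_0^3.5 h(t) dt ≈ 76.598958.
M_3 ≈ 73.720775.
Error ≈ 76.598958 − 73.720775 ≈ 2.8782.

2.8782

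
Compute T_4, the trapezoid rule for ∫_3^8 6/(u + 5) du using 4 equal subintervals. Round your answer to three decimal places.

2.921

Δu = (8 − 3)/4 = 1.25.
f(3) = 0.75, f(4.25) = 24/37, f(5.5) = 4/7, f(6.75) = 24/47, f(8) = 6/13.
T_4 = (Δu/2)·[f(u_0) + 2f(u_1) + 2f(u_2) + 2f(u_3) + f(u_4)].
Sum ≈ 2.921.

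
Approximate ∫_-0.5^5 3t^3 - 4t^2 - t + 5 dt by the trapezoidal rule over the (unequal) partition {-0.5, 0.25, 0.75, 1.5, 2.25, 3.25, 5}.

Subinterval widths: 0.75, 0.5, 0.75, 0.75, 1, 1.75.
f(-0.5) = 4.125, f(0.25) = 4.546875, f(0.75) = 3.265625, f(1.5) = 4.625, f(2.25) = 16.671875, f(3.25) = 62.484375, f(5) = 275.
On each subinterval the trapezoid contributes (Δt_i/2)·[f(t_{i-1}) + f(t_i)].
Sum = 351.02734375.

351.02734375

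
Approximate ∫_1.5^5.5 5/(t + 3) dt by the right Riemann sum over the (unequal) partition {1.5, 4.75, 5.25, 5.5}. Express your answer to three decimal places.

2.547

Subinterval widths: 3.25, 0.5, 0.25.
Right endpoints: 4.75, 5.25, 5.5.
f(4.75) = 20/31, f(5.25) = 20/33, f(5.5) = 10/17.
Sum = Σ Δt_i · f(t_i).
Sum ≈ 2.547.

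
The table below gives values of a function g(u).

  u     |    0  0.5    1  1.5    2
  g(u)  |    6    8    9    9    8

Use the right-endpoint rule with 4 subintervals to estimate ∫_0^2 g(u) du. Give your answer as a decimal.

Δu = 0.5.
Sum = 0.5·[8 + 9 + 9 + 8] = 17.

17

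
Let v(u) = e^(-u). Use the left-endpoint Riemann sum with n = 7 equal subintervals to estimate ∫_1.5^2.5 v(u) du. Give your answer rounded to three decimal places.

0.151

Δu = (2.5 − 1.5)/7 = 1/7.
Left endpoints: 1.5, 23/14, 25/14, 27/14, 29/14, 31/14, 33/14.
v(1.5) ≈ 0.223, v(23/14) ≈ 0.193, v(25/14) ≈ 0.168, v(27/14) ≈ 0.145, v(29/14) ≈ 0.126, v(31/14) ≈ 0.109, v(33/14) ≈ 0.095.
Sum = Δu · [v(1.5) + v(23/14) + v(25/14) + ...].
Sum ≈ 0.151.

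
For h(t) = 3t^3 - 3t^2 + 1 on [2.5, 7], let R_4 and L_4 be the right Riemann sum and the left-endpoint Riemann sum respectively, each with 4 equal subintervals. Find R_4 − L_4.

R_4 ≈ 1966.61426.
L_4 ≈ 1006.00488.
R_4 − L_4 = 960.609375.

960.609375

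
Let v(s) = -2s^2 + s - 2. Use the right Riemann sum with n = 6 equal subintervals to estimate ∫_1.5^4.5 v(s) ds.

Δs = (4.5 − 1.5)/6 = 0.5.
Right endpoints: 2, 2.5, 3, 3.5, 4, 4.5.
v(2) = -8, v(2.5) = -12, v(3) = -17, v(3.5) = -23, v(4) = -30, v(4.5) = -38.
Sum = Δs · [v(2) + v(2.5) + v(3) + ...].
Sum = -64.

-64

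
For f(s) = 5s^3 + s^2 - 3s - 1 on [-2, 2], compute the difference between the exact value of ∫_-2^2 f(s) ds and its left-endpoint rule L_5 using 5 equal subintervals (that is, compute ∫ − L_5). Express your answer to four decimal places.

Exact integral: ∫_-2^2 f(s) ds ≈ 1.333333.
L_5 = -25.44.
Error ≈ 1.333333 − (-25.44) ≈ 26.7733.

26.7733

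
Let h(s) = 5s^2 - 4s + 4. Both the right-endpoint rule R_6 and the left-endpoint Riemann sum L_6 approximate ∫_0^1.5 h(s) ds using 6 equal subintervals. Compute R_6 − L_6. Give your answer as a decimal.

R_6 = 7.859375.
L_6 = 6.546875.
R_6 − L_6 = 1.3125.

1.3125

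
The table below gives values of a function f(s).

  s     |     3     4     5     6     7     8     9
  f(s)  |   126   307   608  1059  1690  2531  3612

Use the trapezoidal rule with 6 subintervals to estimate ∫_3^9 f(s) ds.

Δs = 1.
T_6 = (1/2)·[126 + 2·307 + 2·608 + 2·1059 + 2·1690 + 2·2531 + 3612] = 8064.

8064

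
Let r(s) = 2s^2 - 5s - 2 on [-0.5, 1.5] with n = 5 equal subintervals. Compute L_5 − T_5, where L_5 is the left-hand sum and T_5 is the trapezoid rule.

L_5 = -5.36.
T_5 = -6.56.
L_5 − T_5 = 1.2.

1.2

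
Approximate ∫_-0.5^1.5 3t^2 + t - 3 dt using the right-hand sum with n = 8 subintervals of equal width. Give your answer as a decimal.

-0.4375

Δt = (1.5 − (-0.5))/8 = 0.25.
Right endpoints: -0.25, 0, 0.25, 0.5, 0.75, 1, 1.25, 1.5.
f(-0.25) = -3.0625, f(0) = -3, f(0.25) = -2.5625, f(0.5) = -1.75, f(0.75) = -0.5625, f(1) = 1, f(1.25) = 2.9375, f(1.5) = 5.25.
Sum = Δt · [f(-0.25) + f(0) + f(0.25) + ...].
Sum = -0.4375.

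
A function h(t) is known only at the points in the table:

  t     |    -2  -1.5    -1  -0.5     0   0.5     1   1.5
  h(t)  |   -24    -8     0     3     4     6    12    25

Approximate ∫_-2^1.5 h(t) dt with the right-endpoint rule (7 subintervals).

21

Δt = 0.5.
Sum = 0.5·[(-8) + 0 + 3 + 4 + 6 + 12 + 25] = 21.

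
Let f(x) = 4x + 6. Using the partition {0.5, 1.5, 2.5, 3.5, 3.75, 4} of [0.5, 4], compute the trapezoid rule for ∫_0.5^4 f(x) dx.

Subinterval widths: 1, 1, 1, 0.25, 0.25.
f(0.5) = 8, f(1.5) = 12, f(2.5) = 16, f(3.5) = 20, f(3.75) = 21, f(4) = 22.
On each subinterval the trapezoid contributes (Δx_i/2)·[f(x_{i-1}) + f(x_i)].
Sum = 52.5.

52.5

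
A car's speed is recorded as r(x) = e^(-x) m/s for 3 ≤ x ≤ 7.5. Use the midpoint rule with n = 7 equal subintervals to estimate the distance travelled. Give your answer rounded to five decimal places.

Δx = (7.5 − 3)/7 = 9/14.
Midpoints: 93/28, 111/28, 129/28, 5.25, 165/28, 183/28, 201/28.
r(93/28) ≈ 0.03610, r(111/28) ≈ 0.01898, r(129/28) ≈ 0.00998, r(5.25) ≈ 0.00525, r(165/28) ≈ 0.00276, r(183/28) ≈ 0.00145, r(201/28) ≈ 0.00076.
Sum = Δx · [r(93/28) + r(111/28) + r(129/28) + ...].
Sum ≈ 0.04840.

0.04840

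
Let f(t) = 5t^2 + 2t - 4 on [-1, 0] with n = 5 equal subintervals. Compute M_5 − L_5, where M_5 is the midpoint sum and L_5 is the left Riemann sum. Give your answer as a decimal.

-0.35

M_5 = -3.35.
L_5 = -3.
M_5 − L_5 = -0.35.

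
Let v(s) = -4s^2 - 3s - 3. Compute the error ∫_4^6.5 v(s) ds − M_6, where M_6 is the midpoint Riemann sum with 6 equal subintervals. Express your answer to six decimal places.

-0.144676

Exact integral: ∫_4^6.5 v(s) ds ≈ -327.70833333.
M_6 ≈ -327.56365741.
Error ≈ -327.70833333 − (-327.56365741) ≈ -0.144676.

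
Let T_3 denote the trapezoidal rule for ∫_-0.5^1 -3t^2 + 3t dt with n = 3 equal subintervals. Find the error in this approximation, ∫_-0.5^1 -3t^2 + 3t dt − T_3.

0.1875

Exact integral: ∫_-0.5^1 f(t) dt = 0.
T_3 = -0.1875.
Error = 0 − (-0.1875) = 0.1875.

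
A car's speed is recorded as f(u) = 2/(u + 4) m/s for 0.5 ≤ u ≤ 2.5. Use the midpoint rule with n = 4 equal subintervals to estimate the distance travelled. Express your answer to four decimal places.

0.7349

Δu = (2.5 − 0.5)/4 = 0.5.
Midpoints: 0.75, 1.25, 1.75, 2.25.
f(0.75) = 8/19, f(1.25) = 8/21, f(1.75) = 8/23, f(2.25) = 0.32.
Sum = Δu · [f(0.75) + f(1.25) + f(1.75) + f(2.25)].
Sum ≈ 0.7349.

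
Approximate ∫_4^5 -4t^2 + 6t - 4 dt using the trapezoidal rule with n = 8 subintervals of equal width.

-58.34375

Δt = (5 − 4)/8 = 0.125.
f(4) = -44, f(4.125) = -47.3125, f(4.25) = -50.75, f(4.375) = -54.3125, f(4.5) = -58, f(4.625) = -61.8125, f(4.75) = -65.75, f(4.875) = -69.8125, f(5) = -74.
T_8 = (Δt/2)·[f(t_0) + 2f(t_1) + ... + 2f(t_{7}) + f(t_8)].
Sum = -58.34375.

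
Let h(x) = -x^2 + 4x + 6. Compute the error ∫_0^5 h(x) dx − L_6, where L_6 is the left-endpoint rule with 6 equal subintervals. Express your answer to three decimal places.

Exact integral: ∫_0^5 h(x) dx ≈ 38.33333.
L_6 ≈ 39.83796.
Error ≈ 38.33333 − 39.83796 ≈ -1.505.

-1.505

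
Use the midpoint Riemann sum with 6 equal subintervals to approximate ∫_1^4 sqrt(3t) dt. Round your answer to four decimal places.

8.0874

Δt = (4 − 1)/6 = 0.5.
Midpoints: 1.25, 1.75, 2.25, 2.75, 3.25, 3.75.
f(1.25) ≈ 1.9365, f(1.75) ≈ 2.2913, f(2.25) ≈ 2.5981, f(2.75) ≈ 2.8723, f(3.25) ≈ 3.1225, f(3.75) ≈ 3.3541.
Sum = Δt · [f(1.25) + f(1.75) + f(2.25) + ...].
Sum ≈ 8.0874.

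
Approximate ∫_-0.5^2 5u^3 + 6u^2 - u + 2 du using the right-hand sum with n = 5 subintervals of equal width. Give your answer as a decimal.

56.25

Δu = (2 − (-0.5))/5 = 0.5.
Right endpoints: 0, 0.5, 1, 1.5, 2.
f(0) = 2, f(0.5) = 3.625, f(1) = 12, f(1.5) = 30.875, f(2) = 64.
Sum = Δu · [f(0) + f(0.5) + f(1) + f(1.5) + f(2)].
Sum = 56.25.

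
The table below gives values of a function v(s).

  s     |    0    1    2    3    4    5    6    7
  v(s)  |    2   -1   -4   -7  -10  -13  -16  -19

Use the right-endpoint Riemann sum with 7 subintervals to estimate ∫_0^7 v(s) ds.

Δs = 1.
Sum = 1·[(-1) + (-4) + (-7) + (-10) + (-13) + (-16) + (-19)] = -70.

-70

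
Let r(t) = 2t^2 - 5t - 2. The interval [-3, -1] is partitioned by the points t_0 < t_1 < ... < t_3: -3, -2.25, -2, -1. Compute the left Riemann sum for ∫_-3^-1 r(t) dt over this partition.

44.09375

Subinterval widths: 0.75, 0.25, 1.
Left endpoints: -3, -2.25, -2.
r(-3) = 31, r(-2.25) = 19.375, r(-2) = 16.
Sum = Σ Δt_i · r(t_i).
Sum = 44.09375.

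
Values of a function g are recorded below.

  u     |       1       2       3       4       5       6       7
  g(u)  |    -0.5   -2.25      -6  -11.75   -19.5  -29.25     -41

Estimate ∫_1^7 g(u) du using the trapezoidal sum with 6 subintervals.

Δu = 1.
T_6 = (1/2)·[(-0.5) + 2·(-2.25) + 2·(-6) + 2·(-11.75) + 2·(-19.5) + 2·(-29.25) + (-41)] = -89.5.

-89.5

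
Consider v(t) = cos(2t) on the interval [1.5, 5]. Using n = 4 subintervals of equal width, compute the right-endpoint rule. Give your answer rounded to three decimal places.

-0.184

Δt = (5 − 1.5)/4 = 0.875.
Right endpoints: 2.375, 3.25, 4.125, 5.
v(2.375) ≈ 0.038, v(3.25) ≈ 0.977, v(4.125) ≈ -0.386, v(5) ≈ -0.839.
Sum = Δt · [v(2.375) + v(3.25) + v(4.125) + v(5)].
Sum ≈ -0.184.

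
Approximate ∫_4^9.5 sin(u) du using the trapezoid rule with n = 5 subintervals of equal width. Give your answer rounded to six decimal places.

0.308170

Δu = (9.5 − 4)/5 = 1.1.
f(4) ≈ -0.756802, f(5.1) ≈ -0.925815, f(6.2) ≈ -0.083089, f(7.3) ≈ 0.850437, f(8.4) ≈ 0.854599, f(9.5) ≈ -0.075151.
T_5 = (Δu/2)·[f(u_0) + 2f(u_1) + ... + 2f(u_{4}) + f(u_5)].
Sum ≈ 0.308170.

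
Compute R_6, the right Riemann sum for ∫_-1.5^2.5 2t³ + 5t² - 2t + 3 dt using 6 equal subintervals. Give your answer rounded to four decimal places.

75.7037

Δt = (2.5 − (-1.5))/6 = 2/3.
Right endpoints: -5/6, -1/6, 0.5, 7/6, 11/6, 2.5.
f(-5/6) = 377/54, f(-1/6) = 187/54, f(0.5) = 3.5, f(7/6) = 575/54, f(11/6) = 1537/54, f(2.5) = 60.5.
Sum = Δt · [f(-5/6) + f(-1/6) + f(0.5) + ...].
Sum ≈ 75.7037.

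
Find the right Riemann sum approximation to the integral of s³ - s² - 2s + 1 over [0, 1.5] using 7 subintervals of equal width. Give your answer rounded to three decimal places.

Δs = (1.5 − 0)/7 = 3/14.
Right endpoints: 3/14, 3/7, 9/14, 6/7, 15/14, 9/7, 1.5.
f(3/14) = 1469/2744, f(3/7) = 13/343, f(9/14) = -1189/2744, f(6/7) = -281/343, f(15/14) = -2911/2744, f(9/7) = -377/343, f(1.5) = -0.875.
Sum = Δs · [f(3/14) + f(3/7) + f(9/14) + ...].
Sum ≈ -0.796.

-0.796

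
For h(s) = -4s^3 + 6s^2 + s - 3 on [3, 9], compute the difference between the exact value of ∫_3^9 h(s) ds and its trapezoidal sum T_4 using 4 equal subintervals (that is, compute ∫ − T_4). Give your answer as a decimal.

148.5

Exact integral: ∫_3^9 h(s) ds = -5058.
T_4 = -5206.5.
Error = -5058 − (-5206.5) = 148.5.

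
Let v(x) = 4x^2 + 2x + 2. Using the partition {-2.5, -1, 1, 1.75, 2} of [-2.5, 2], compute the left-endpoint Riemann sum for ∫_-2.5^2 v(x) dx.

51.4375

Subinterval widths: 1.5, 2, 0.75, 0.25.
Left endpoints: -2.5, -1, 1, 1.75.
v(-2.5) = 22, v(-1) = 4, v(1) = 8, v(1.75) = 17.75.
Sum = Σ Δx_i · v(x_i).
Sum = 51.4375.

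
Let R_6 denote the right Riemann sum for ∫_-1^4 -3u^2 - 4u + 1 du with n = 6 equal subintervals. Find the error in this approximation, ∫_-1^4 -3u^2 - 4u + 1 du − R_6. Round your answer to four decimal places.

Exact integral: ∫_-1^4 f(u) du = -90.
R_6 ≈ -118.819444.
Error ≈ -90 − (-118.819444) ≈ 28.8194.

28.8194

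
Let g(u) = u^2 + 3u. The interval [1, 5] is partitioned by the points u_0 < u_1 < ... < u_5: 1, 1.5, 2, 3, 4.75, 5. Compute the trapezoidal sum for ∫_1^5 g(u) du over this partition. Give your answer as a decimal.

78.4375

Subinterval widths: 0.5, 0.5, 1, 1.75, 0.25.
g(1) = 4, g(1.5) = 6.75, g(2) = 10, g(3) = 18, g(4.75) = 36.8125, g(5) = 40.
On each subinterval the trapezoid contributes (Δu_i/2)·[g(u_{i-1}) + g(u_i)].
Sum = 78.4375.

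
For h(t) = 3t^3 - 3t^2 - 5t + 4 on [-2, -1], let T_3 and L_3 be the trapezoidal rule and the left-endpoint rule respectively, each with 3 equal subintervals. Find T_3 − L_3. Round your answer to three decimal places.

4.167

T_3 ≈ -7.05556.
L_3 ≈ -11.22222.
T_3 − L_3 ≈ 4.167.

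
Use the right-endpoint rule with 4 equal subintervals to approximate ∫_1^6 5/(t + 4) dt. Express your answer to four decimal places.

Δt = (6 − 1)/4 = 1.25.
Right endpoints: 2.25, 3.5, 4.75, 6.
f(2.25) = 0.8, f(3.5) = 2/3, f(4.75) = 4/7, f(6) = 0.5.
Sum = Δt · [f(2.25) + f(3.5) + f(4.75) + f(6)].
Sum ≈ 3.1726.

3.1726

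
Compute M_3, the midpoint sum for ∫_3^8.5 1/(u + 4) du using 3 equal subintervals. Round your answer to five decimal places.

Δu = (8.5 − 3)/3 = 11/6.
Midpoints: 47/12, 5.75, 91/12.
f(47/12) = 12/95, f(5.75) = 4/39, f(91/12) = 12/139.
Sum = Δu · [f(47/12) + f(5.75) + f(91/12)].
Sum ≈ 0.57789.

0.57789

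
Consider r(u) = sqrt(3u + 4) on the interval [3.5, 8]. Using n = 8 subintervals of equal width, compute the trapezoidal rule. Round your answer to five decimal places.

Δu = (8 − 3.5)/8 = 0.5625.
r(3.5) ≈ 3.80789, r(4.0625) ≈ 4.02337, r(4.625) ≈ 4.22788, r(5.1875) ≈ 4.42295, r(5.75) ≈ 4.60977, r(6.3125) ≈ 4.78931, r(6.875) ≈ 4.96236, r(7.4375) ≈ 5.12957, r(8) ≈ 5.29150.
T_8 = (Δu/2)·[r(u_0) + 2r(u_1) + ... + 2r(u_{7}) + r(u_8)].
Sum ≈ 20.65214.

20.65214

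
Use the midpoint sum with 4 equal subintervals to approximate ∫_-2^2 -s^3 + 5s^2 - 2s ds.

25

Δs = (2 − (-2))/4 = 1.
Midpoints: -1.5, -0.5, 0.5, 1.5.
f(-1.5) = 17.625, f(-0.5) = 2.375, f(0.5) = 0.125, f(1.5) = 4.875.
Sum = Δs · [f(-1.5) + f(-0.5) + f(0.5) + f(1.5)].
Sum = 25.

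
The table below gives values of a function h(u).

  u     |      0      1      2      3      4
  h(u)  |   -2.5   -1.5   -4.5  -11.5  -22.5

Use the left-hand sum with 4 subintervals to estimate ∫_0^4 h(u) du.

Δu = 1.
Sum = 1·[(-2.5) + (-1.5) + (-4.5) + (-11.5)] = -20.

-20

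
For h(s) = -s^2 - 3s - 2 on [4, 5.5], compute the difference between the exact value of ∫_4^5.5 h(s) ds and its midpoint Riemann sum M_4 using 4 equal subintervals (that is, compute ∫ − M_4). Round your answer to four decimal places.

-0.0176

Exact integral: ∫_4^5.5 h(s) ds = -58.5.
M_4 ≈ -58.482422.
Error ≈ -58.5 − (-58.482422) ≈ -0.0176.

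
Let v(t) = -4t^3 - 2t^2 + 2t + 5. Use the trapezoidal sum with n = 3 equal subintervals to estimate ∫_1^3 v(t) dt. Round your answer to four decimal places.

Δt = (3 − 1)/3 = 2/3.
v(1) = 1, v(5/3) = -425/27, v(7/3) = -1405/27, v(3) = -115.
T_3 = (Δt/2)·[v(t_0) + 2v(t_1) + 2v(t_2) + v(t_3)].
Sum ≈ -83.1852.

-83.1852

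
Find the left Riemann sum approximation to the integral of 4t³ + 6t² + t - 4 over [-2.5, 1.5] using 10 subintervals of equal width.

-25.2

Δt = (1.5 − (-2.5))/10 = 0.4.
Left endpoints: -2.5, -2.1, -1.7, -1.3, -0.9, -0.5, -0.1, 0.3, 0.7, 1.1.
f(-2.5) = -31.5, f(-2.1) = -16.684, f(-1.7) = -8.012, f(-1.3) = -3.948, f(-0.9) = -2.956, f(-0.5) = -3.5, f(-0.1) = -4.044, f(0.3) = -3.052, f(0.7) = 1.012, f(1.1) = 9.684.
Sum = Δt · [f(-2.5) + f(-2.1) + f(-1.7) + ...].
Sum = -25.2.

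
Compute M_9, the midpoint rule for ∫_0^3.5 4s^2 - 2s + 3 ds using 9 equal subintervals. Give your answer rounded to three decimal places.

Δs = (3.5 − 0)/9 = 7/18.
Midpoints: 7/36, 7/12, 35/36, 49/36, 1.75, 77/36, 91/36, 35/12, 119/36.
f(7/36) = 895/324, f(7/12) = 115/36, f(35/36) = 1567/324, f(49/36) = 2491/324, f(1.75) = 11.75, f(77/36) = 5515/324, f(91/36) = 7615/324, f(35/12) = 1123/36, f(119/36) = 12991/324.
Sum = Δs · [f(7/36) + f(7/12) + f(35/36) + ...].
Sum ≈ 55.240.

55.240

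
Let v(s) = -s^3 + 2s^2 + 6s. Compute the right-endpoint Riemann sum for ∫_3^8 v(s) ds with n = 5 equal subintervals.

-700

Δs = (8 − 3)/5 = 1.
Right endpoints: 4, 5, 6, 7, 8.
v(4) = -8, v(5) = -45, v(6) = -108, v(7) = -203, v(8) = -336.
Sum = Δs · [v(4) + v(5) + v(6) + v(7) + v(8)].
Sum = -700.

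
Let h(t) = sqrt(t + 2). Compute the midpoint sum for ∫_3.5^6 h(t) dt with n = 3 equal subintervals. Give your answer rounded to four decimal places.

Δt = (6 − 3.5)/3 = 5/6.
Midpoints: 47/12, 4.75, 67/12.
h(47/12) ≈ 2.4324, h(4.75) ≈ 2.5981, h(67/12) ≈ 2.7538.
Sum = Δt · [h(47/12) + h(4.75) + h(67/12)].
Sum ≈ 6.4869.

6.4869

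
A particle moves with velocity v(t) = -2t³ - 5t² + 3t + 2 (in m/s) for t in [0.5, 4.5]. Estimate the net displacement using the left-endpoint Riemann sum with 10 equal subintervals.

-266.8

Δt = (4.5 − 0.5)/10 = 0.4.
Left endpoints: 0.5, 0.9, 1.3, 1.7, 2.1, 2.5, 2.9, 3.3, 3.7, 4.1.
v(0.5) = 2, v(0.9) = -0.808, v(1.3) = -6.944, v(1.7) = -17.176, v(2.1) = -32.272, v(2.5) = -53, v(2.9) = -80.128, v(3.3) = -114.424, v(3.7) = -156.656, v(4.1) = -207.592.
Sum = Δt · [v(0.5) + v(0.9) + v(1.3) + ...].
Sum = -266.8.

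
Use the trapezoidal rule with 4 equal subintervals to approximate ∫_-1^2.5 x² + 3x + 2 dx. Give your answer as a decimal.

Δx = (2.5 − (-1))/4 = 0.875.
f(-1) = 0, f(-0.125) = 1.640625, f(0.75) = 4.8125, f(1.625) = 9.515625, f(2.5) = 15.75.
T_4 = (Δx/2)·[f(x_0) + 2f(x_1) + 2f(x_2) + 2f(x_3) + f(x_4)].
Sum = 20.86328125.

20.86328125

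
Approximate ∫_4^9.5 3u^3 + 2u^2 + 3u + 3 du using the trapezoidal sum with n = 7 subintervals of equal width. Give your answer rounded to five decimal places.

6609.09885

Δu = (9.5 − 4)/7 = 11/14.
f(4) = 239, f(67/14) = 1075609/2744, f(39/7) = 206013/343, f(89/14) = 2397259/2744, f(50/7) = 418379/343, f(111/14) = 4521381/2744, f(61/7) = 743033/343, f(9.5) = 2784.125.
T_7 = (Δu/2)·[f(u_0) + 2f(u_1) + ... + 2f(u_{6}) + f(u_7)].
Sum ≈ 6609.09885.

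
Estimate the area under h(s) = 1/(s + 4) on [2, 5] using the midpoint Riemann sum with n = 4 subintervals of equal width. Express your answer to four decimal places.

0.4051

Δs = (5 − 2)/4 = 0.75.
Midpoints: 2.375, 3.125, 3.875, 4.625.
h(2.375) = 8/51, h(3.125) = 8/57, h(3.875) = 8/63, h(4.625) = 8/69.
Sum = Δs · [h(2.375) + h(3.125) + h(3.875) + h(4.625)].
Sum ≈ 0.4051.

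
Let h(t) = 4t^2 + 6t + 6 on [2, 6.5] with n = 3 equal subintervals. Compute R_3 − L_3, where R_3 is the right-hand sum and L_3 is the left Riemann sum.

270

R_3 = 639.
L_3 = 369.
R_3 − L_3 = 270.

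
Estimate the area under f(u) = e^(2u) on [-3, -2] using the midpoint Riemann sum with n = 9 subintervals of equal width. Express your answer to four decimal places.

0.0079

Δu = (-2 − (-3))/9 = 1/9.
Midpoints: -53/18, -17/6, -49/18, -47/18, -2.5, -43/18, -41/18, -13/6, -37/18.
f(-53/18) ≈ 0.0028, f(-17/6) ≈ 0.0035, f(-49/18) ≈ 0.0043, f(-47/18) ≈ 0.0054, f(-2.5) ≈ 0.0067, f(-43/18) ≈ 0.0084, f(-41/18) ≈ 0.0105, f(-13/6) ≈ 0.0131, f(-37/18) ≈ 0.0164.
Sum = Δu · [f(-53/18) + f(-17/6) + f(-49/18) + ...].
Sum ≈ 0.0079.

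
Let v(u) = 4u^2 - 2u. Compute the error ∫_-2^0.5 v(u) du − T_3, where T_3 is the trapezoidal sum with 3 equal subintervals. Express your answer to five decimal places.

Exact integral: ∫_-2^0.5 v(u) du ≈ 14.5833333.
T_3 ≈ 15.7407407.
Error ≈ 14.5833333 − 15.7407407 ≈ -1.15741.

-1.15741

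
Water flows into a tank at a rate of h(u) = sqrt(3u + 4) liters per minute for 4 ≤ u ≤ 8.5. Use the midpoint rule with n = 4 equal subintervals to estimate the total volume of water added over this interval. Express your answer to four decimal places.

21.3888

Δu = (8.5 − 4)/4 = 1.125.
Midpoints: 4.5625, 5.6875, 6.8125, 7.9375.
h(4.5625) ≈ 4.2057, h(5.6875) ≈ 4.5894, h(6.8125) ≈ 4.9434, h(7.9375) ≈ 5.2738.
Sum = Δu · [h(4.5625) + h(5.6875) + h(6.8125) + h(7.9375)].
Sum ≈ 21.3888.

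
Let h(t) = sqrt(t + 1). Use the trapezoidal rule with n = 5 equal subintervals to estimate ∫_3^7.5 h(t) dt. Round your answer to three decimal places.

Δt = (7.5 − 3)/5 = 0.9.
h(3) ≈ 2.000, h(3.9) ≈ 2.214, h(4.8) ≈ 2.408, h(5.7) ≈ 2.588, h(6.6) ≈ 2.757, h(7.5) ≈ 2.915.
T_5 = (Δt/2)·[h(t_0) + 2h(t_1) + ... + 2h(t_{4}) + h(t_5)].
Sum ≈ 11.182.

11.182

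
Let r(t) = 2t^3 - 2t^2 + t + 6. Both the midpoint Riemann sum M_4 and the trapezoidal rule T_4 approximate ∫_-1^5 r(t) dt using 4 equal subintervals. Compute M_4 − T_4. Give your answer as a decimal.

-33.75

M_4 = 264.75.
T_4 = 298.5.
M_4 − T_4 = -33.75.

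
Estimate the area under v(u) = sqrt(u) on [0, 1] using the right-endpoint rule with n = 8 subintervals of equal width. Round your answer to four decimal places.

Δu = (1 − 0)/8 = 0.125.
Right endpoints: 0.125, 0.25, 0.375, 0.5, 0.625, 0.75, 0.875, 1.
v(0.125) ≈ 0.3536, v(0.25) ≈ 0.5000, v(0.375) ≈ 0.6124, v(0.5) ≈ 0.7071, v(0.625) ≈ 0.7906, v(0.75) ≈ 0.8660, v(0.875) ≈ 0.9354, v(1) ≈ 1.0000.
Sum = Δu · [v(0.125) + v(0.25) + v(0.375) + ...].
Sum ≈ 0.7206.

0.7206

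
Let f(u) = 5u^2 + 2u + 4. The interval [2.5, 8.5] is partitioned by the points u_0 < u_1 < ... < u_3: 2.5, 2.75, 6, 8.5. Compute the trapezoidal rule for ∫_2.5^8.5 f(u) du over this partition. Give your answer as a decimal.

Subinterval widths: 0.25, 3.25, 2.5.
f(2.5) = 40.25, f(2.75) = 47.3125, f(6) = 196, f(8.5) = 382.25.
On each subinterval the trapezoid contributes (Δu_i/2)·[f(u_{i-1}) + f(u_i)].
Sum = 1129.140625.

1129.140625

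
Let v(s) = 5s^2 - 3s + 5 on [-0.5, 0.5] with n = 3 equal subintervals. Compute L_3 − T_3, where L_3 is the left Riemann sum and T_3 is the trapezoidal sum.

L_3 ≈ 6.009259.
T_3 ≈ 5.509259.
L_3 − T_3 = 0.5.

0.5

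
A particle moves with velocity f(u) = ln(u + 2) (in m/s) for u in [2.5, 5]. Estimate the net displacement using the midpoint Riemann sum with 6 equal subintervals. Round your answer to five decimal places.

4.35360

Δu = (5 − 2.5)/6 = 5/12.
Midpoints: 65/24, 3.125, 85/24, 95/24, 4.375, 115/24.
f(65/24) ≈ 1.54933, f(3.125) ≈ 1.63413, f(85/24) ≈ 1.71230, f(95/24) ≈ 1.78479, f(4.375) ≈ 1.85238, f(115/24) ≈ 1.91570.
Sum = Δu · [f(65/24) + f(3.125) + f(85/24) + ...].
Sum ≈ 4.35360.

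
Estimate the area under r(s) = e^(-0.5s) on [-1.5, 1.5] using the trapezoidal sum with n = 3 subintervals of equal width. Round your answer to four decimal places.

3.3575

Δs = (1.5 − (-1.5))/3 = 1.
r(-1.5) ≈ 2.1170, r(-0.5) ≈ 1.2840, r(0.5) ≈ 0.7788, r(1.5) ≈ 0.4724.
T_3 = (Δs/2)·[r(s_0) + 2r(s_1) + 2r(s_2) + r(s_3)].
Sum ≈ 3.3575.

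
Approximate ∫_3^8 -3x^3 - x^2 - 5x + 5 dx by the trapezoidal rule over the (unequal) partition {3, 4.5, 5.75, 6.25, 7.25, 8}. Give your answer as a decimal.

Subinterval widths: 1.5, 1.25, 0.5, 1, 0.75.
f(3) = -100, f(4.5) = -311.125, f(5.75) = -627.140625, f(6.25) = -797.734375, f(7.25) = -1227.046875, f(8) = -1635.
On each subinterval the trapezoid contributes (Δx_i/2)·[f(x_{i-1}) + f(x_i)].
Sum = -3336.63671875.

-3336.63671875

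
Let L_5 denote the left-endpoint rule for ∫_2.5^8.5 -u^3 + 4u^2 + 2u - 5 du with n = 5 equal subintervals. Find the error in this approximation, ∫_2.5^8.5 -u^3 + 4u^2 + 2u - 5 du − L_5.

-175.5

Exact integral: ∫_2.5^8.5 f(u) du = -461.25.
L_5 = -285.75.
Error = -461.25 − (-285.75) = -175.5.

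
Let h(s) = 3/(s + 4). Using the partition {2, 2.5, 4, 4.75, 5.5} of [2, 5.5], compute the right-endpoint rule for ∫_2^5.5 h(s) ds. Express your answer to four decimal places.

1.2873

Subinterval widths: 0.5, 1.5, 0.75, 0.75.
Right endpoints: 2.5, 4, 4.75, 5.5.
h(2.5) = 6/13, h(4) = 0.375, h(4.75) = 12/35, h(5.5) = 6/19.
Sum = Σ Δs_i · h(s_i).
Sum ≈ 1.2873.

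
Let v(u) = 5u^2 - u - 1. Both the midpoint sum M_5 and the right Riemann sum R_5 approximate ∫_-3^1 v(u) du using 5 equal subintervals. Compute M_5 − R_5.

M_5 = 45.6.
R_5 = 31.2.
M_5 − R_5 = 14.4.

14.4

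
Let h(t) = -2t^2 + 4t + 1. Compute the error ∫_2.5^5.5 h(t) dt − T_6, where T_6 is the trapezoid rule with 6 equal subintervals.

Exact integral: ∫_2.5^5.5 h(t) dt = -49.5.
T_6 = -49.75.
Error = -49.5 − (-49.75) = 0.25.

0.25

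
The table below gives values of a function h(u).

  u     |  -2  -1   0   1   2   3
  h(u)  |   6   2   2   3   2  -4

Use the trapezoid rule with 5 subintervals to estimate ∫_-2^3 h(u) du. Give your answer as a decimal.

Δu = 1.
T_5 = (1/2)·[6 + 2·2 + 2·2 + 2·3 + 2·2 + (-4)] = 10.

10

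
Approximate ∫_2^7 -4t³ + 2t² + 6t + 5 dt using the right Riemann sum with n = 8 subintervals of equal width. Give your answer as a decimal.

-2399.84375

Δt = (7 − 2)/8 = 0.625.
Right endpoints: 2.625, 3.25, 3.875, 4.5, 5.125, 5.75, 6.375, 7.
f(2.625) = -37.8203125, f(3.25) = -91.6875, f(3.875) = -174.4609375, f(4.5) = -292, f(5.125) = -450.1640625, f(5.75) = -654.8125, f(6.375) = -911.8046875, f(7) = -1227.
Sum = Δt · [f(2.625) + f(3.25) + f(3.875) + ...].
Sum = -2399.84375.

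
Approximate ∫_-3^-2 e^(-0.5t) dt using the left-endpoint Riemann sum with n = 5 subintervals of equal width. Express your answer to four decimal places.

3.7061

Δt = (-2 − (-3))/5 = 0.2.
Left endpoints: -3, -2.8, -2.6, -2.4, -2.2.
f(-3) ≈ 4.4817, f(-2.8) ≈ 4.0552, f(-2.6) ≈ 3.6693, f(-2.4) ≈ 3.3201, f(-2.2) ≈ 3.0042.
Sum = Δt · [f(-3) + f(-2.8) + f(-2.6) + f(-2.4) + f(-2.2)].
Sum ≈ 3.7061.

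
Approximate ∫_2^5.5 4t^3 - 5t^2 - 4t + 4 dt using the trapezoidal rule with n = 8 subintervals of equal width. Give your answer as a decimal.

601.0703125

Δt = (5.5 − 2)/8 = 0.4375.
f(2) = 8, f(2.4375) = 23011/1024, f(2.875) = 46.2265625, f(3.3125) = 83225/1024, f(3.75) = 129.625, f(4.1875) = 197927/1024, f(4.625) = 274.2734375, f(5.0625) = 383581/1024, f(5.5) = 496.25.
T_8 = (Δt/2)·[f(t_0) + 2f(t_1) + ... + 2f(t_{7}) + f(t_8)].
Sum = 601.0703125.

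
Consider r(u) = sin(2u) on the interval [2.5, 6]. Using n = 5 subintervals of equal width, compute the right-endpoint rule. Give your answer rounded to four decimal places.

-0.0850

Δu = (6 − 2.5)/5 = 0.7.
Right endpoints: 3.2, 3.9, 4.6, 5.3, 6.
r(3.2) ≈ 0.1165, r(3.9) ≈ 0.9985, r(4.6) ≈ 0.2229, r(5.3) ≈ -0.9228, r(6) ≈ -0.5366.
Sum = Δu · [r(3.2) + r(3.9) + r(4.6) + r(5.3) + r(6)].
Sum ≈ -0.0850.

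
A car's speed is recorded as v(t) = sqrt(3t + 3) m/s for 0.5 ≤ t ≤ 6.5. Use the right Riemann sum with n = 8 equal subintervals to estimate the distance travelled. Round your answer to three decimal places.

Δt = (6.5 − 0.5)/8 = 0.75.
Right endpoints: 1.25, 2, 2.75, 3.5, 4.25, 5, 5.75, 6.5.
v(1.25) ≈ 2.598, v(2) ≈ 3.000, v(2.75) ≈ 3.354, v(3.5) ≈ 3.674, v(4.25) ≈ 3.969, v(5) ≈ 4.243, v(5.75) ≈ 4.500, v(6.5) ≈ 4.743.
Sum = Δt · [v(1.25) + v(2) + v(2.75) + ...].
Sum ≈ 22.561.

22.561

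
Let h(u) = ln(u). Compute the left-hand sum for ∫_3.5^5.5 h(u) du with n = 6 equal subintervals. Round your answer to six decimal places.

2.915152

Δu = (5.5 − 3.5)/6 = 1/3.
Left endpoints: 3.5, 23/6, 25/6, 4.5, 29/6, 31/6.
h(3.5) ≈ 1.252763, h(23/6) ≈ 1.343735, h(25/6) ≈ 1.427116, h(4.5) ≈ 1.504077, h(29/6) ≈ 1.575536, h(31/6) ≈ 1.642228.
Sum = Δu · [h(3.5) + h(23/6) + h(25/6) + ...].
Sum ≈ 2.915152.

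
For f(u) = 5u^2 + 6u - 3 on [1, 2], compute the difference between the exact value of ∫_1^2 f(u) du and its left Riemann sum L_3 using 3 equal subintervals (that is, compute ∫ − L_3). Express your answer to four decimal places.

Exact integral: ∫_1^2 f(u) du ≈ 17.666667.
L_3 ≈ 14.259259.
Error ≈ 17.666667 − 14.259259 ≈ 3.4074.

3.4074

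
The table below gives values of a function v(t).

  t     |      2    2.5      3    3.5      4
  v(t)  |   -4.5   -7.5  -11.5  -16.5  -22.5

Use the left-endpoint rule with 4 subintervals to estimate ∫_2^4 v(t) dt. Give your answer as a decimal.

Δt = 0.5.
Sum = 0.5·[(-4.5) + (-7.5) + (-11.5) + (-16.5)] = -20.

-20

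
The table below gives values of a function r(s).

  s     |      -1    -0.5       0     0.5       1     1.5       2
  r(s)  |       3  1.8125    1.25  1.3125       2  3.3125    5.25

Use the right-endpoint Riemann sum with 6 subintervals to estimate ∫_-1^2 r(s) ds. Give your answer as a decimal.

7.46875

Δs = 0.5.
Sum = 0.5·[1.8125 + 1.25 + 1.3125 + 2 + 3.3125 + 5.25] = 7.46875.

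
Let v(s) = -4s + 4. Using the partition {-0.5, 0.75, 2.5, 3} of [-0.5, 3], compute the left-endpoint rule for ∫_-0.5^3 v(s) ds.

6.25

Subinterval widths: 1.25, 1.75, 0.5.
Left endpoints: -0.5, 0.75, 2.5.
v(-0.5) = 6, v(0.75) = 1, v(2.5) = -6.
Sum = Σ Δs_i · v(s_i).
Sum = 6.25.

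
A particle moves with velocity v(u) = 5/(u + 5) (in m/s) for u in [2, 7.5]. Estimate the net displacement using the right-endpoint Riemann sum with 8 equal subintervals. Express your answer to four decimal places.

2.7938

Δu = (7.5 − 2)/8 = 0.6875.
Right endpoints: 2.6875, 3.375, 4.0625, 4.75, 5.4375, 6.125, 6.8125, 7.5.
v(2.6875) = 80/123, v(3.375) = 40/67, v(4.0625) = 16/29, v(4.75) = 20/39, v(5.4375) = 80/167, v(6.125) = 40/89, v(6.8125) = 80/189, v(7.5) = 0.4.
Sum = Δu · [v(2.6875) + v(3.375) + v(4.0625) + ...].
Sum ≈ 2.7938.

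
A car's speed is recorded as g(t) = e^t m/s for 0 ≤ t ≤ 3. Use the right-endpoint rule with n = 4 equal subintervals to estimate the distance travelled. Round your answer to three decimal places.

Δt = (3 − 0)/4 = 0.75.
Right endpoints: 0.75, 1.5, 2.25, 3.
g(0.75) ≈ 2.117, g(1.5) ≈ 4.482, g(2.25) ≈ 9.488, g(3) ≈ 20.086.
Sum = Δt · [g(0.75) + g(1.5) + g(2.25) + g(3)].
Sum ≈ 27.129.

27.129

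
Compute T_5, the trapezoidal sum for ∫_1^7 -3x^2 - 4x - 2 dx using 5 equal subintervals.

Δx = (7 − 1)/5 = 1.2.
f(1) = -9, f(2.2) = -25.32, f(3.4) = -50.28, f(4.6) = -83.88, f(5.8) = -126.12, f(7) = -177.
T_5 = (Δx/2)·[f(x_0) + 2f(x_1) + ... + 2f(x_{4}) + f(x_5)].
Sum = -454.32.

-454.32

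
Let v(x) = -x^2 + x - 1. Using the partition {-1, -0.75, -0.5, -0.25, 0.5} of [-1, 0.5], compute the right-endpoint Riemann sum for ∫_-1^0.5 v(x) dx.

-1.90625

Subinterval widths: 0.25, 0.25, 0.25, 0.75.
Right endpoints: -0.75, -0.5, -0.25, 0.5.
v(-0.75) = -2.3125, v(-0.5) = -1.75, v(-0.25) = -1.3125, v(0.5) = -0.75.
Sum = Σ Δx_i · v(x_i).
Sum = -1.90625.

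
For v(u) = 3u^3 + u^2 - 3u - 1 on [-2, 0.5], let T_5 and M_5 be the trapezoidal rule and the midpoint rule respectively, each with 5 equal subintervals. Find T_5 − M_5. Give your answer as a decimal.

-0.8984375

T_5 = -6.71875.
M_5 = -5.8203125.
T_5 − M_5 = -0.8984375.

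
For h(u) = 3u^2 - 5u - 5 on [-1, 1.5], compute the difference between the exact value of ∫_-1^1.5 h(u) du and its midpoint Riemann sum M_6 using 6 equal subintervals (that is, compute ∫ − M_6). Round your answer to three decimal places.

Exact integral: ∫_-1^1.5 h(u) du = -11.25.
M_6 ≈ -11.35851.
Error ≈ -11.25 − (-11.35851) ≈ 0.109.

0.109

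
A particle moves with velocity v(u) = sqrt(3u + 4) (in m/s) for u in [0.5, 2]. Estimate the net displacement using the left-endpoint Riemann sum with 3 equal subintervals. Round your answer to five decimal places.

3.95322

Δu = (2 − 0.5)/3 = 0.5.
Left endpoints: 0.5, 1, 1.5.
v(0.5) ≈ 2.34521, v(1) ≈ 2.64575, v(1.5) ≈ 2.91548.
Sum = Δu · [v(0.5) + v(1) + v(1.5)].
Sum ≈ 3.95322.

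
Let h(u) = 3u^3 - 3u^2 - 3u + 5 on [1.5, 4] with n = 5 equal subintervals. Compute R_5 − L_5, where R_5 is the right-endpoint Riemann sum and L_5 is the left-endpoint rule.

R_5 = 155.
L_5 = 88.4375.
R_5 − L_5 = 66.5625.

66.5625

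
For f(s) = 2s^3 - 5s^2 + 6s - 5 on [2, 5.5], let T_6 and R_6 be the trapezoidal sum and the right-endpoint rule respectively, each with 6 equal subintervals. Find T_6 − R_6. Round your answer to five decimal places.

T_6 ≈ 250.2965856.
R_6 ≈ 310.5257523.
T_6 − R_6 ≈ -60.22917.

-60.22917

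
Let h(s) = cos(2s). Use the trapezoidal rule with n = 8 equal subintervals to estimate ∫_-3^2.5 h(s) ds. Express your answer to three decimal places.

Δs = (2.5 − (-3))/8 = 0.6875.
h(-3) ≈ 0.960, h(-2.3125) ≈ -0.087, h(-1.625) ≈ -0.994, h(-0.9375) ≈ -0.300, h(-0.25) ≈ 0.878, h(0.4375) ≈ 0.641, h(1.125) ≈ -0.628, h(1.8125) ≈ -0.885, h(2.5) ≈ 0.284.
T_8 = (Δs/2)·[h(s_0) + 2h(s_1) + ... + 2h(s_{7}) + h(s_8)].
Sum ≈ -0.518.

-0.518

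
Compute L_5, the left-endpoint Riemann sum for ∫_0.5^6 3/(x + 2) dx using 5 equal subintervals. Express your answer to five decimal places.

Δx = (6 − 0.5)/5 = 1.1.
Left endpoints: 0.5, 1.6, 2.7, 3.8, 4.9.
f(0.5) = 1.2, f(1.6) = 5/6, f(2.7) = 30/47, f(3.8) = 15/29, f(4.9) = 10/23.
Sum = Δx · [f(0.5) + f(1.6) + f(2.7) + f(3.8) + f(4.9)].
Sum ≈ 3.98602.

3.98602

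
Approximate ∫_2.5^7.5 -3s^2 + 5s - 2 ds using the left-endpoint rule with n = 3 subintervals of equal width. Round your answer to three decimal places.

Δs = (7.5 − 2.5)/3 = 5/3.
Left endpoints: 2.5, 25/6, 35/6.
f(2.5) = -8.25, f(25/6) = -33.25, f(35/6) = -899/12.
Sum = Δs · [f(2.5) + f(25/6) + f(35/6)].
Sum ≈ -194.028.

-194.028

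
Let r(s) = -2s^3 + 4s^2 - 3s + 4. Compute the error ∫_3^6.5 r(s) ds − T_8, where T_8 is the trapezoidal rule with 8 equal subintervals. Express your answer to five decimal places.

Exact integral: ∫_3^6.5 r(s) ds ≈ -557.7395833.
T_8 ≈ -560.4750977.
Error ≈ -557.7395833 − (-560.4750977) ≈ 2.73551.

2.73551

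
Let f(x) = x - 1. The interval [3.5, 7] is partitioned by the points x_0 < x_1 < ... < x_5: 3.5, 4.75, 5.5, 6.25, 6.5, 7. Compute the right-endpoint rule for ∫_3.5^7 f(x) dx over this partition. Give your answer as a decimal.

16.375

Subinterval widths: 1.25, 0.75, 0.75, 0.25, 0.5.
Right endpoints: 4.75, 5.5, 6.25, 6.5, 7.
f(4.75) = 3.75, f(5.5) = 4.5, f(6.25) = 5.25, f(6.5) = 5.5, f(7) = 6.
Sum = Σ Δx_i · f(x_i).
Sum = 16.375.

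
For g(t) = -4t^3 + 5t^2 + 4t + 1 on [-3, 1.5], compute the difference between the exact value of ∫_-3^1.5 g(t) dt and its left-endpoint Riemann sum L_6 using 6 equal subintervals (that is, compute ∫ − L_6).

-57.375

Exact integral: ∫_-3^1.5 g(t) dt = 117.5625.
L_6 = 174.9375.
Error = 117.5625 − 174.9375 = -57.375.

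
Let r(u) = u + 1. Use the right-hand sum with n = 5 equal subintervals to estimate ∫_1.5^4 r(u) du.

Δu = (4 − 1.5)/5 = 0.5.
Right endpoints: 2, 2.5, 3, 3.5, 4.
r(2) = 3, r(2.5) = 3.5, r(3) = 4, r(3.5) = 4.5, r(4) = 5.
Sum = Δu · [r(2) + r(2.5) + r(3) + r(3.5) + r(4)].
Sum = 10.

10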